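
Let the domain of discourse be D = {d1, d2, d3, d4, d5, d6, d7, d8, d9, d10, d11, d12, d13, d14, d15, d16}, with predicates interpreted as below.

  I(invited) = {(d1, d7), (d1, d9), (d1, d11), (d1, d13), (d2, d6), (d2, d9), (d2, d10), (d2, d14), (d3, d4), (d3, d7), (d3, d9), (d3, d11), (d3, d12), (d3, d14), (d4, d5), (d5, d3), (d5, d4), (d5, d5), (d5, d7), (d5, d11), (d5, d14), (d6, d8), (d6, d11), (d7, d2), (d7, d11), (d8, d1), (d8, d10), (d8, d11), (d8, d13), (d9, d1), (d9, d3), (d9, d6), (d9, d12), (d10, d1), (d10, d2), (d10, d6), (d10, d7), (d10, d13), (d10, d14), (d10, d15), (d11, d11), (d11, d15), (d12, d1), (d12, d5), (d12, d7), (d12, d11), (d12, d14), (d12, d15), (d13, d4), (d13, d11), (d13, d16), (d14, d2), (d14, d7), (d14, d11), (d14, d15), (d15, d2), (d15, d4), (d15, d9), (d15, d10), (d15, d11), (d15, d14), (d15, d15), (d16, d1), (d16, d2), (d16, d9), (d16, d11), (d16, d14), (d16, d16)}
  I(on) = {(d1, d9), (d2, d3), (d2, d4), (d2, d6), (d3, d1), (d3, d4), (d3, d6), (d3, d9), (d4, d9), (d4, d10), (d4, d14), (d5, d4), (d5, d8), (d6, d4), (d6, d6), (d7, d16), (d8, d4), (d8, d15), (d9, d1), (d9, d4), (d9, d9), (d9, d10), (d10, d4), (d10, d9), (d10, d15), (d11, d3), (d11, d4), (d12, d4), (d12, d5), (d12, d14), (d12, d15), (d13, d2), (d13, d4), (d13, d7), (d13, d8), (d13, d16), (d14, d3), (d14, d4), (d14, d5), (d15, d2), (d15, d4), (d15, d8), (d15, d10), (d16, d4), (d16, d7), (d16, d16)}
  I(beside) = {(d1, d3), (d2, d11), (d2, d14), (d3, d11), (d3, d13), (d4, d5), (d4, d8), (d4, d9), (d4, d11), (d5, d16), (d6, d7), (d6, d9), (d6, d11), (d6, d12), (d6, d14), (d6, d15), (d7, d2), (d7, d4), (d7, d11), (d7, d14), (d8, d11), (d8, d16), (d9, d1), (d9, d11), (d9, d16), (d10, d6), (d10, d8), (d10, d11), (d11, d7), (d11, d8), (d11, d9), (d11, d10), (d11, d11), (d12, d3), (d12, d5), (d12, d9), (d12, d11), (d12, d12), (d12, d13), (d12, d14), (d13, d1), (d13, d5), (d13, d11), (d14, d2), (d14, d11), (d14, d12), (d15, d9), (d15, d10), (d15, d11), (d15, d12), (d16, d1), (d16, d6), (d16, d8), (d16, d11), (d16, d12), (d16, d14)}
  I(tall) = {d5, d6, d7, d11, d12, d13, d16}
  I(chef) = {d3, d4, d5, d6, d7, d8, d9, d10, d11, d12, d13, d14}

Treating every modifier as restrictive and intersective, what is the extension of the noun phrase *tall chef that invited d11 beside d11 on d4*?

{d6, d11, d12, d13}

⟦that invited d11⟧ = {x : ⟨x, d11⟩ ∈ ⟦invited⟧} = {d1, d3, d5, d6, d7, d8, d11, d12, d13, d14, d15, d16}
⟦beside d11⟧ = {x : ⟨x, d11⟩ ∈ ⟦beside⟧} = {d2, d3, d4, d6, d7, d8, d9, d10, d11, d12, d13, d14, d15, d16}
⟦on d4⟧ = {x : ⟨x, d4⟩ ∈ ⟦on⟧} = {d2, d3, d5, d6, d8, d9, d10, d11, d12, d13, d14, d15, d16}
⟦chef⟧ = {d3, d4, d5, d6, d7, d8, d9, d10, d11, d12, d13, d14}
… ∩ ⟦that invited d11⟧ = {d3, d4, d5, d6, d7, d8, d9, d10, d11, d12, d13, d14} ∩ {d1, d3, d5, d6, d7, d8, d11, d12, d13, d14, d15, d16} = {d3, d5, d6, d7, d8, d11, d12, d13, d14}
… ∩ ⟦beside d11⟧ = {d3, d5, d6, d7, d8, d11, d12, d13, d14} ∩ {d2, d3, d4, d6, d7, d8, d9, d10, d11, d12, d13, d14, d15, d16} = {d3, d6, d7, d8, d11, d12, d13, d14}
… ∩ ⟦on d4⟧ = {d3, d6, d7, d8, d11, d12, d13, d14} ∩ {d2, d3, d5, d6, d8, d9, d10, d11, d12, d13, d14, d15, d16} = {d3, d6, d8, d11, d12, d13, d14}
… ∩ ⟦tall⟧ = {d3, d6, d8, d11, d12, d13, d14} ∩ {d5, d6, d7, d11, d12, d13, d16} = {d6, d11, d12, d13}
So ⟦tall chef that invited d11 beside d11 on d4⟧ = {d6, d11, d12, d13}.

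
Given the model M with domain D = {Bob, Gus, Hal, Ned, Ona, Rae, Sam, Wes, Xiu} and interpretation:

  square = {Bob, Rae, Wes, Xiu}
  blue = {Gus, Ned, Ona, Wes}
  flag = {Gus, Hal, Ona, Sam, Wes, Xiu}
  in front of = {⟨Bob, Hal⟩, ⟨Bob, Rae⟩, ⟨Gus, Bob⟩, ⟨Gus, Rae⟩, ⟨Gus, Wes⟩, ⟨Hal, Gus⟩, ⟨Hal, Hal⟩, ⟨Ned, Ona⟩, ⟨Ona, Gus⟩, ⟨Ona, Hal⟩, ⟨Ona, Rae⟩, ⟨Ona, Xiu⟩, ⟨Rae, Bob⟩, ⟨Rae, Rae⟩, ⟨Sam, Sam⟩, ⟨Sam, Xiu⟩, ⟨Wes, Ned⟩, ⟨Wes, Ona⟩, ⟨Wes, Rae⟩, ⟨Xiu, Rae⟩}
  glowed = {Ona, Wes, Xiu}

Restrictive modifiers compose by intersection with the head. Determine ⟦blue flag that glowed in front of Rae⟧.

{Ona, Wes}

⟦that glowed⟧ = ⟦glowed⟧ = {Ona, Wes, Xiu}
⟦in front of Rae⟧ = {x : ⟨x, Rae⟩ ∈ ⟦in front of⟧} = {Bob, Gus, Ona, Rae, Wes, Xiu}
⟦flag⟧ = {Gus, Hal, Ona, Sam, Wes, Xiu}
… ∩ ⟦that glowed⟧ = {Gus, Hal, Ona, Sam, Wes, Xiu} ∩ {Ona, Wes, Xiu} = {Ona, Wes, Xiu}
… ∩ ⟦in front of Rae⟧ = {Ona, Wes, Xiu} ∩ {Bob, Gus, Ona, Rae, Wes, Xiu} = {Ona, Wes, Xiu}
… ∩ ⟦blue⟧ = {Ona, Wes, Xiu} ∩ {Gus, Ned, Ona, Wes} = {Ona, Wes}
So ⟦blue flag that glowed in front of Rae⟧ = {Ona, Wes}.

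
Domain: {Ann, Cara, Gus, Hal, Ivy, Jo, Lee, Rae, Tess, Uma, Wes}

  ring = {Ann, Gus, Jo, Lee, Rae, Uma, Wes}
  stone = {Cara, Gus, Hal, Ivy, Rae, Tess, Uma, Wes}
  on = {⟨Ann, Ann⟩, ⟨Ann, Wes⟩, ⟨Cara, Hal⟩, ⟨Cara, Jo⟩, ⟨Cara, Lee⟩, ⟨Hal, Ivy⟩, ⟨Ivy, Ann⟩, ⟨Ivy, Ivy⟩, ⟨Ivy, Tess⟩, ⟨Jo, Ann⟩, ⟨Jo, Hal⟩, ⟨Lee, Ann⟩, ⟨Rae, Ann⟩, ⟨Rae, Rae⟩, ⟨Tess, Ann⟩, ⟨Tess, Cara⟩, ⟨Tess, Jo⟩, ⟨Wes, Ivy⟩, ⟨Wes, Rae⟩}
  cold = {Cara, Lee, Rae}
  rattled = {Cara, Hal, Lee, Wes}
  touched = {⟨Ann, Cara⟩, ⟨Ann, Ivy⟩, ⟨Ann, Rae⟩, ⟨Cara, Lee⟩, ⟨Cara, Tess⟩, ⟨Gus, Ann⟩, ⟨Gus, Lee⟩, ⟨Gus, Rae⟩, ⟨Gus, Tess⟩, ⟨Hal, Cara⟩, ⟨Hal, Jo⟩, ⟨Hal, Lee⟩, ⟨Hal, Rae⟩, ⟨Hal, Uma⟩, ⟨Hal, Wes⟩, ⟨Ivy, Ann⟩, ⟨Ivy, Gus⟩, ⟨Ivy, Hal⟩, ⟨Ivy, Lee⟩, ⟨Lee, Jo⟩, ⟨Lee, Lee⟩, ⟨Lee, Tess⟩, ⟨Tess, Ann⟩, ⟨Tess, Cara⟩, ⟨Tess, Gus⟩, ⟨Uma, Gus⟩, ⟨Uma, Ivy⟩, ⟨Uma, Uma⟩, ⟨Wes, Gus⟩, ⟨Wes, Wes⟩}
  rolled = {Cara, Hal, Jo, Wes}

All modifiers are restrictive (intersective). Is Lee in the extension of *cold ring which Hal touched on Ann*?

yes

⟦which Hal touched⟧ = {x : ⟨Hal, x⟩ ∈ ⟦touched⟧} = {Cara, Jo, Lee, Rae, Uma, Wes}
⟦on Ann⟧ = {x : ⟨x, Ann⟩ ∈ ⟦on⟧} = {Ann, Ivy, Jo, Lee, Rae, Tess}
⟦ring⟧ = {Ann, Gus, Jo, Lee, Rae, Uma, Wes}
… ∩ ⟦which Hal touched⟧ = {Ann, Gus, Jo, Lee, Rae, Uma, Wes} ∩ {Cara, Jo, Lee, Rae, Uma, Wes} = {Jo, Lee, Rae, Uma, Wes}
… ∩ ⟦on Ann⟧ = {Jo, Lee, Rae, Uma, Wes} ∩ {Ann, Ivy, Jo, Lee, Rae, Tess} = {Jo, Lee, Rae}
… ∩ ⟦cold⟧ = {Jo, Lee, Rae} ∩ {Cara, Lee, Rae} = {Lee, Rae}
⟦cold ring which Hal touched on Ann⟧ = {Lee, Rae}; Lee ∈ this set.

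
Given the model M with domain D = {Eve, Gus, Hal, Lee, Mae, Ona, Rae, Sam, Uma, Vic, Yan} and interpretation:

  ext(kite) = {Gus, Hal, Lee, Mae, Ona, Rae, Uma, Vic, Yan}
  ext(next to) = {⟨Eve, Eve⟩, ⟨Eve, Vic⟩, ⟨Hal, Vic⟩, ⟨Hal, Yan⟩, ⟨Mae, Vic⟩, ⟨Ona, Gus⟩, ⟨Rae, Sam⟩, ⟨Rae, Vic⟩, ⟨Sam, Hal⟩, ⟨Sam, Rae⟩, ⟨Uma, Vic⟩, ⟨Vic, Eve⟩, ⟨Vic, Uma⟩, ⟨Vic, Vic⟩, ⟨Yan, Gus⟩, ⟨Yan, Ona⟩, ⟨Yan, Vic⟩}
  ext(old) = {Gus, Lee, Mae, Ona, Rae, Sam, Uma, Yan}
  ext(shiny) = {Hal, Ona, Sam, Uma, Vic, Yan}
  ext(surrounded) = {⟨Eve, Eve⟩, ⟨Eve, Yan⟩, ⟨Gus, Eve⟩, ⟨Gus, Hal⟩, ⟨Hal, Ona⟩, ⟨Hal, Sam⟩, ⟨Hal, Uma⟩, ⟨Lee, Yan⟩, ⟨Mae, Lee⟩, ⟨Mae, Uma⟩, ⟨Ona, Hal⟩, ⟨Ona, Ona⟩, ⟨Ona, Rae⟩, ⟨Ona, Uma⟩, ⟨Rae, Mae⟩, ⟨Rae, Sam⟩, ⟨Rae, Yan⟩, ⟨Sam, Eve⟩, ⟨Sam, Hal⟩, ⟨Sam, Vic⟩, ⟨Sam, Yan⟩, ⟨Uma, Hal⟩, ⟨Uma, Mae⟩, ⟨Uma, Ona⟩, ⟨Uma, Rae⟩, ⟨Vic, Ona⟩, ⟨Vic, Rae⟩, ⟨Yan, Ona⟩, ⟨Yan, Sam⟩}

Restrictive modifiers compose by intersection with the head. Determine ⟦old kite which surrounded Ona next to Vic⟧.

⟦which surrounded Ona⟧ = {x : ⟨x, Ona⟩ ∈ ⟦surrounded⟧} = {Hal, Ona, Uma, Vic, Yan}
⟦next to Vic⟧ = {x : ⟨x, Vic⟩ ∈ ⟦next to⟧} = {Eve, Hal, Mae, Rae, Uma, Vic, Yan}
⟦kite⟧ = {Gus, Hal, Lee, Mae, Ona, Rae, Uma, Vic, Yan}
… ∩ ⟦which surrounded Ona⟧ = {Gus, Hal, Lee, Mae, Ona, Rae, Uma, Vic, Yan} ∩ {Hal, Ona, Uma, Vic, Yan} = {Hal, Ona, Uma, Vic, Yan}
… ∩ ⟦next to Vic⟧ = {Hal, Ona, Uma, Vic, Yan} ∩ {Eve, Hal, Mae, Rae, Uma, Vic, Yan} = {Hal, Uma, Vic, Yan}
… ∩ ⟦old⟧ = {Hal, Uma, Vic, Yan} ∩ {Gus, Lee, Mae, Ona, Rae, Sam, Uma, Yan} = {Uma, Yan}
So ⟦old kite which surrounded Ona next to Vic⟧ = {Uma, Yan}.

{Uma, Yan}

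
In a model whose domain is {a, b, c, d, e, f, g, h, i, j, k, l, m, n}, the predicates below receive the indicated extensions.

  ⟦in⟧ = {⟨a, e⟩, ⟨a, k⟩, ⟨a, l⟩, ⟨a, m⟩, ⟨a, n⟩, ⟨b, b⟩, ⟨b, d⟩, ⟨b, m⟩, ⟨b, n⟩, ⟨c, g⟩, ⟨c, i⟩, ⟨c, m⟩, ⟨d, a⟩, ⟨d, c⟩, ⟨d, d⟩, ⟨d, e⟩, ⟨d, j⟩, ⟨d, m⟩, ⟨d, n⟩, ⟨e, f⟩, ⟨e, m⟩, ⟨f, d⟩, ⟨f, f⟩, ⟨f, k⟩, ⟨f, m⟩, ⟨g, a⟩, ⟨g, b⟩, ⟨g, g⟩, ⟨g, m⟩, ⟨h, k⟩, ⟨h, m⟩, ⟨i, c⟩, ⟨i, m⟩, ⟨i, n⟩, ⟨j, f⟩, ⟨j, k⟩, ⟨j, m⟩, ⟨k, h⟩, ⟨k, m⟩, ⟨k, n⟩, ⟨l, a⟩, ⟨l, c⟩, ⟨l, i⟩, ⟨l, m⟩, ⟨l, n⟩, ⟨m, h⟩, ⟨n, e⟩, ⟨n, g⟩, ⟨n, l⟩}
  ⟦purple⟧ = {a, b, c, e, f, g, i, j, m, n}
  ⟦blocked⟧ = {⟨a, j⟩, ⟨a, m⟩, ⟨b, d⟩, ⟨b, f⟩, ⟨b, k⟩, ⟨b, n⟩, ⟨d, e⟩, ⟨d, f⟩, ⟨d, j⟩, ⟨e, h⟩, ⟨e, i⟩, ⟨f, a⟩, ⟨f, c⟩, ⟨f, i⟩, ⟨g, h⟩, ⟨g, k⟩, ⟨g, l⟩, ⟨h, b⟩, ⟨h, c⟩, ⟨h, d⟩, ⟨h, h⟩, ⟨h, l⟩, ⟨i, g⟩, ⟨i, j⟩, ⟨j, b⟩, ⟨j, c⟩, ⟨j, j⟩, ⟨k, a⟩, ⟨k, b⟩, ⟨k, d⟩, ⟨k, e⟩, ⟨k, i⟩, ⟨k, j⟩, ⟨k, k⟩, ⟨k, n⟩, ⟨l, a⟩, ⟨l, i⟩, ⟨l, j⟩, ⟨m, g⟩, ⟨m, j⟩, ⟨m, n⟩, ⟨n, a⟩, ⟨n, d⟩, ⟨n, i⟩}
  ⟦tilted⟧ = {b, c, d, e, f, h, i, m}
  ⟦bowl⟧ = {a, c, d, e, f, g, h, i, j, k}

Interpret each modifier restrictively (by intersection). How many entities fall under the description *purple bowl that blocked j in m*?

3

⟦that blocked j⟧ = {x : ⟨x, j⟩ ∈ ⟦blocked⟧} = {a, d, i, j, k, l, m}
⟦in m⟧ = {x : ⟨x, m⟩ ∈ ⟦in⟧} = {a, b, c, d, e, f, g, h, i, j, k, l}
⟦bowl⟧ = {a, c, d, e, f, g, h, i, j, k}
… ∩ ⟦that blocked j⟧ = {a, c, d, e, f, g, h, i, j, k} ∩ {a, d, i, j, k, l, m} = {a, d, i, j, k}
… ∩ ⟦in m⟧ = {a, d, i, j, k} ∩ {a, b, c, d, e, f, g, h, i, j, k, l} = {a, d, i, j, k}
… ∩ ⟦purple⟧ = {a, d, i, j, k} ∩ {a, b, c, e, f, g, i, j, m, n} = {a, i, j}
⟦purple bowl that blocked j in m⟧ = {a, i, j}, so the cardinality is 3.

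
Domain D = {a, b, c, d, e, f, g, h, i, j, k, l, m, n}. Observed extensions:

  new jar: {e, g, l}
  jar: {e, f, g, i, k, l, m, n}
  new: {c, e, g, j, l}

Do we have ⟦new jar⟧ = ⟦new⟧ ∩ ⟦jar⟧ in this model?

⟦new⟧ ∩ ⟦jar⟧ = {c, e, g, j, l} ∩ {e, f, g, i, k, l, m, n} = {e, g, l}
Observed ⟦new jar⟧ = {e, g, l}.
These coincide, so the modifier is intersective here.

yes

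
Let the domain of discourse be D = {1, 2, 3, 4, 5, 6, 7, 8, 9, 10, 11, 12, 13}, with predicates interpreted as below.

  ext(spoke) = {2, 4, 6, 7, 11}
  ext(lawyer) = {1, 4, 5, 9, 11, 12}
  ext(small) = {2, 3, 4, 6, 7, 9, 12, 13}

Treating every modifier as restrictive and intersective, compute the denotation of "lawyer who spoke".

{4, 11}

⟦who spoke⟧ = ⟦spoke⟧ = {2, 4, 6, 7, 11}
⟦lawyer⟧ = {1, 4, 5, 9, 11, 12}
… ∩ ⟦who spoke⟧ = {1, 4, 5, 9, 11, 12} ∩ {2, 4, 6, 7, 11} = {4, 11}
So ⟦lawyer who spoke⟧ = {4, 11}.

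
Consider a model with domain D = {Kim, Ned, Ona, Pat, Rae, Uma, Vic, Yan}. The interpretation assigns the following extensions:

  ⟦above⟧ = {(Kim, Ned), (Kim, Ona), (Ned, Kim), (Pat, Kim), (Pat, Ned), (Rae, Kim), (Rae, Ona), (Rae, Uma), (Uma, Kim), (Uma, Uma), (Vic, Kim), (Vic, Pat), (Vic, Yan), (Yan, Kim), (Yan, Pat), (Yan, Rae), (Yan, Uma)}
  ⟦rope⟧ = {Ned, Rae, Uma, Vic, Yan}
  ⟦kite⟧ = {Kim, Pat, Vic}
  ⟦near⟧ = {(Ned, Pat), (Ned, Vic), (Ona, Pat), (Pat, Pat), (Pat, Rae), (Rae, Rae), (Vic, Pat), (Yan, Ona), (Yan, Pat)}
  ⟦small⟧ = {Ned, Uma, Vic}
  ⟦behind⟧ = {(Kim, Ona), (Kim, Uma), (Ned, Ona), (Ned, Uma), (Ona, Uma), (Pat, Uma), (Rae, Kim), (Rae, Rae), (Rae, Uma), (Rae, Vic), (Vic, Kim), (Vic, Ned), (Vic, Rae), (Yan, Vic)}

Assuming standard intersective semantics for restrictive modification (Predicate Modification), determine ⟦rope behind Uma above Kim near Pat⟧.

{Ned}

⟦behind Uma⟧ = {x : ⟨x, Uma⟩ ∈ ⟦behind⟧} = {Kim, Ned, Ona, Pat, Rae}
⟦above Kim⟧ = {x : ⟨x, Kim⟩ ∈ ⟦above⟧} = {Ned, Pat, Rae, Uma, Vic, Yan}
⟦near Pat⟧ = {x : ⟨x, Pat⟩ ∈ ⟦near⟧} = {Ned, Ona, Pat, Vic, Yan}
⟦rope⟧ = {Ned, Rae, Uma, Vic, Yan}
… ∩ ⟦behind Uma⟧ = {Ned, Rae, Uma, Vic, Yan} ∩ {Kim, Ned, Ona, Pat, Rae} = {Ned, Rae}
… ∩ ⟦above Kim⟧ = {Ned, Rae} ∩ {Ned, Pat, Rae, Uma, Vic, Yan} = {Ned, Rae}
… ∩ ⟦near Pat⟧ = {Ned, Rae} ∩ {Ned, Ona, Pat, Vic, Yan} = {Ned}
So ⟦rope behind Uma above Kim near Pat⟧ = {Ned}.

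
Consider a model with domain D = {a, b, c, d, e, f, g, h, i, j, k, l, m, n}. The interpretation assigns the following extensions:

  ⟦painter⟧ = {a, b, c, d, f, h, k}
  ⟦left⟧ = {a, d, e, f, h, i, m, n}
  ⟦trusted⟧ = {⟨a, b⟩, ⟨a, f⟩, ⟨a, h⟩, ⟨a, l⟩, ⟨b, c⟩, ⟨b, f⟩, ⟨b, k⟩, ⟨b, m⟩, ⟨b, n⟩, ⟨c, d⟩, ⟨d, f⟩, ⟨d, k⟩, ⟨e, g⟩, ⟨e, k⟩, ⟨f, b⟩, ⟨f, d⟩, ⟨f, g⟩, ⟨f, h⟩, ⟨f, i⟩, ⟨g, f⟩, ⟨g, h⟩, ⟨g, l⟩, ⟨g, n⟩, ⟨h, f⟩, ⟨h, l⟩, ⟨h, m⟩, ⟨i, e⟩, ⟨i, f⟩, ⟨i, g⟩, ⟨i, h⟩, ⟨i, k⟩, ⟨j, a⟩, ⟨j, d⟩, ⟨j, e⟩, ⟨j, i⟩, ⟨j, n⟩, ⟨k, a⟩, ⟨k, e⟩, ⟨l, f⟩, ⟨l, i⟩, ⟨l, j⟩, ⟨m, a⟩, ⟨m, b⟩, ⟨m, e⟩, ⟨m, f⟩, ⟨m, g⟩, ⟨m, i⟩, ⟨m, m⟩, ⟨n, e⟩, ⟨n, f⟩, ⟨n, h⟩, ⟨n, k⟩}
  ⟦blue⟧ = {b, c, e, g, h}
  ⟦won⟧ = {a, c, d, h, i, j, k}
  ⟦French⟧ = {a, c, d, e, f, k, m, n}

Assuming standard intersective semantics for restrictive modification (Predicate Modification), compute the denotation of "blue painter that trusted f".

⟦that trusted f⟧ = {x : ⟨x, f⟩ ∈ ⟦trusted⟧} = {a, b, d, g, h, i, l, m, n}
⟦painter⟧ = {a, b, c, d, f, h, k}
… ∩ ⟦that trusted f⟧ = {a, b, c, d, f, h, k} ∩ {a, b, d, g, h, i, l, m, n} = {a, b, d, h}
… ∩ ⟦blue⟧ = {a, b, d, h} ∩ {b, c, e, g, h} = {b, h}
So ⟦blue painter that trusted f⟧ = {b, h}.

{b, h}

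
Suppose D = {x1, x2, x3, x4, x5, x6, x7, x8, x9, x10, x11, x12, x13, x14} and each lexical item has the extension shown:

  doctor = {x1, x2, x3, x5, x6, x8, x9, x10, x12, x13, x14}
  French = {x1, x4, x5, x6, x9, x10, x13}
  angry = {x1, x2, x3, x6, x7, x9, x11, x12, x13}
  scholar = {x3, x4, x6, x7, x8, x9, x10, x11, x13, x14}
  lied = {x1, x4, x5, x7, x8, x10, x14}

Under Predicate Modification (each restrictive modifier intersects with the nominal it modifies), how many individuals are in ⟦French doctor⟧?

⟦doctor⟧ = {x1, x2, x3, x5, x6, x8, x9, x10, x12, x13, x14}
… ∩ ⟦French⟧ = {x1, x2, x3, x5, x6, x8, x9, x10, x12, x13, x14} ∩ {x1, x4, x5, x6, x9, x10, x13} = {x1, x5, x6, x9, x10, x13}
⟦French doctor⟧ = {x1, x5, x6, x9, x10, x13}, so the cardinality is 6.

6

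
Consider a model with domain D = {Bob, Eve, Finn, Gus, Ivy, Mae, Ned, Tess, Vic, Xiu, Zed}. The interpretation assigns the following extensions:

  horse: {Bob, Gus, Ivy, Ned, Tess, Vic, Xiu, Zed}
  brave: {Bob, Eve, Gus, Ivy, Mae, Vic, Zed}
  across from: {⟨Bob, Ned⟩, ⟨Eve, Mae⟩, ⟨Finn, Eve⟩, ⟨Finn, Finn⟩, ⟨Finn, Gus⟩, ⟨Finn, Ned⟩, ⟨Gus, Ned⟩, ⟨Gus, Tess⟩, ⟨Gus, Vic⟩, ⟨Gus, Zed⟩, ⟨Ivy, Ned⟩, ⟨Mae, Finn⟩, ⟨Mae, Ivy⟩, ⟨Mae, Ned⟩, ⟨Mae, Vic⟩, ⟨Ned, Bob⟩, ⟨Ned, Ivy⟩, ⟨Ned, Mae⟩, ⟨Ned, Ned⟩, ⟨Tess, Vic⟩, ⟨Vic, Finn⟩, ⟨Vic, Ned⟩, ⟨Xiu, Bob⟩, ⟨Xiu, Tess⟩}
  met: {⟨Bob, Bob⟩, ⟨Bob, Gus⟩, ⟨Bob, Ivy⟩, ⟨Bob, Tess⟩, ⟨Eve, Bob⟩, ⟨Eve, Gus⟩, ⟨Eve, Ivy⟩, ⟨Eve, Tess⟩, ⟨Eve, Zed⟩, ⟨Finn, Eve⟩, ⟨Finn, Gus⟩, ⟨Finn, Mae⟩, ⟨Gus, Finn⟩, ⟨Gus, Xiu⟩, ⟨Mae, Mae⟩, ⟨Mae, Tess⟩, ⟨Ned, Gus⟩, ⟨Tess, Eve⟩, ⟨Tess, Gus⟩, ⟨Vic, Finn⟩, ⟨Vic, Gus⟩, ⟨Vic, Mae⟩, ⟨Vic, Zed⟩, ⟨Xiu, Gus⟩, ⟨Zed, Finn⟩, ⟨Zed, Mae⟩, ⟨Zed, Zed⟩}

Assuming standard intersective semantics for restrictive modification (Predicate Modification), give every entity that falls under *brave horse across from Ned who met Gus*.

{Bob, Vic}

⟦across from Ned⟧ = {x : ⟨x, Ned⟩ ∈ ⟦across from⟧} = {Bob, Finn, Gus, Ivy, Mae, Ned, Vic}
⟦who met Gus⟧ = {x : ⟨x, Gus⟩ ∈ ⟦met⟧} = {Bob, Eve, Finn, Ned, Tess, Vic, Xiu}
⟦horse⟧ = {Bob, Gus, Ivy, Ned, Tess, Vic, Xiu, Zed}
… ∩ ⟦across from Ned⟧ = {Bob, Gus, Ivy, Ned, Tess, Vic, Xiu, Zed} ∩ {Bob, Finn, Gus, Ivy, Mae, Ned, Vic} = {Bob, Gus, Ivy, Ned, Vic}
… ∩ ⟦who met Gus⟧ = {Bob, Gus, Ivy, Ned, Vic} ∩ {Bob, Eve, Finn, Ned, Tess, Vic, Xiu} = {Bob, Ned, Vic}
… ∩ ⟦brave⟧ = {Bob, Ned, Vic} ∩ {Bob, Eve, Gus, Ivy, Mae, Vic, Zed} = {Bob, Vic}
So ⟦brave horse across from Ned who met Gus⟧ = {Bob, Vic}.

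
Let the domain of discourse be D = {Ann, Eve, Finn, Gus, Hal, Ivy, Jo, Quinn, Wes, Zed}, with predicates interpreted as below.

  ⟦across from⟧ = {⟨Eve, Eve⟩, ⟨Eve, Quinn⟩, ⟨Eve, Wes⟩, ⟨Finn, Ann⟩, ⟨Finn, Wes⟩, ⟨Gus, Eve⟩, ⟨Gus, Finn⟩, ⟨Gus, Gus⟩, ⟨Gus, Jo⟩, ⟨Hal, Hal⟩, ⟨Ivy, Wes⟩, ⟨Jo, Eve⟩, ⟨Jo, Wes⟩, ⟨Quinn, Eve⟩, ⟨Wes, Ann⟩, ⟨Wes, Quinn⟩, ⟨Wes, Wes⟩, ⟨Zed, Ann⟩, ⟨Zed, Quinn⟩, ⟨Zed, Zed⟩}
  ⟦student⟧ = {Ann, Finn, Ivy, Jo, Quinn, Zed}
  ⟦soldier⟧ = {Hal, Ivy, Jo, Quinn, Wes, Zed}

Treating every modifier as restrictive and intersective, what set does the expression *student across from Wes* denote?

{Finn, Ivy, Jo}

⟦across from Wes⟧ = {x : ⟨x, Wes⟩ ∈ ⟦across from⟧} = {Eve, Finn, Ivy, Jo, Wes}
⟦student⟧ = {Ann, Finn, Ivy, Jo, Quinn, Zed}
… ∩ ⟦across from Wes⟧ = {Ann, Finn, Ivy, Jo, Quinn, Zed} ∩ {Eve, Finn, Ivy, Jo, Wes} = {Finn, Ivy, Jo}
So ⟦student across from Wes⟧ = {Finn, Ivy, Jo}.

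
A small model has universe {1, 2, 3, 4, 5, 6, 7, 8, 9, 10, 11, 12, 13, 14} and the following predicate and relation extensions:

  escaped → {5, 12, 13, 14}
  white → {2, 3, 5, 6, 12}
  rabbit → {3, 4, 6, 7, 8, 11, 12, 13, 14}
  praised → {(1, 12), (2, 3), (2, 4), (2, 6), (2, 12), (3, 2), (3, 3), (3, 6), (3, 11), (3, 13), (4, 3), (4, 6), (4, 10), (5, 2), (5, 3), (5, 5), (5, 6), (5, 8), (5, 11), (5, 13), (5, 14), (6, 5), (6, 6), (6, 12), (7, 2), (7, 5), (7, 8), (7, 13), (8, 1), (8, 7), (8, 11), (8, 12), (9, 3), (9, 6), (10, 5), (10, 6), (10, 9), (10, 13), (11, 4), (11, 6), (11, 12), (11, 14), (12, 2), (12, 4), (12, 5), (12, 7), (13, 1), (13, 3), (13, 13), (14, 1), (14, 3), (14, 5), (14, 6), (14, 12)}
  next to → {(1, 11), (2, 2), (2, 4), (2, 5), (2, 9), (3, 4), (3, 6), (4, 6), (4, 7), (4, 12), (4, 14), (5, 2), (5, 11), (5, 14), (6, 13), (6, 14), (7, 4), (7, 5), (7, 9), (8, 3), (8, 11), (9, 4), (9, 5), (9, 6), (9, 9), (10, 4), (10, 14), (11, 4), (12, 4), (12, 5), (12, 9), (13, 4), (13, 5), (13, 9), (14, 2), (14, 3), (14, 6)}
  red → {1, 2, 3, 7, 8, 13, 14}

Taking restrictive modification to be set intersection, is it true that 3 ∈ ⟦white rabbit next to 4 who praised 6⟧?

yes

⟦next to 4⟧ = {x : ⟨x, 4⟩ ∈ ⟦next to⟧} = {2, 3, 7, 9, 10, 11, 12, 13}
⟦who praised 6⟧ = {x : ⟨x, 6⟩ ∈ ⟦praised⟧} = {2, 3, 4, 5, 6, 9, 10, 11, 14}
⟦rabbit⟧ = {3, 4, 6, 7, 8, 11, 12, 13, 14}
… ∩ ⟦next to 4⟧ = {3, 4, 6, 7, 8, 11, 12, 13, 14} ∩ {2, 3, 7, 9, 10, 11, 12, 13} = {3, 7, 11, 12, 13}
… ∩ ⟦who praised 6⟧ = {3, 7, 11, 12, 13} ∩ {2, 3, 4, 5, 6, 9, 10, 11, 14} = {3, 11}
… ∩ ⟦white⟧ = {3, 11} ∩ {2, 3, 5, 6, 12} = {3}
⟦white rabbit next to 4 who praised 6⟧ = {3}; 3 ∈ this set.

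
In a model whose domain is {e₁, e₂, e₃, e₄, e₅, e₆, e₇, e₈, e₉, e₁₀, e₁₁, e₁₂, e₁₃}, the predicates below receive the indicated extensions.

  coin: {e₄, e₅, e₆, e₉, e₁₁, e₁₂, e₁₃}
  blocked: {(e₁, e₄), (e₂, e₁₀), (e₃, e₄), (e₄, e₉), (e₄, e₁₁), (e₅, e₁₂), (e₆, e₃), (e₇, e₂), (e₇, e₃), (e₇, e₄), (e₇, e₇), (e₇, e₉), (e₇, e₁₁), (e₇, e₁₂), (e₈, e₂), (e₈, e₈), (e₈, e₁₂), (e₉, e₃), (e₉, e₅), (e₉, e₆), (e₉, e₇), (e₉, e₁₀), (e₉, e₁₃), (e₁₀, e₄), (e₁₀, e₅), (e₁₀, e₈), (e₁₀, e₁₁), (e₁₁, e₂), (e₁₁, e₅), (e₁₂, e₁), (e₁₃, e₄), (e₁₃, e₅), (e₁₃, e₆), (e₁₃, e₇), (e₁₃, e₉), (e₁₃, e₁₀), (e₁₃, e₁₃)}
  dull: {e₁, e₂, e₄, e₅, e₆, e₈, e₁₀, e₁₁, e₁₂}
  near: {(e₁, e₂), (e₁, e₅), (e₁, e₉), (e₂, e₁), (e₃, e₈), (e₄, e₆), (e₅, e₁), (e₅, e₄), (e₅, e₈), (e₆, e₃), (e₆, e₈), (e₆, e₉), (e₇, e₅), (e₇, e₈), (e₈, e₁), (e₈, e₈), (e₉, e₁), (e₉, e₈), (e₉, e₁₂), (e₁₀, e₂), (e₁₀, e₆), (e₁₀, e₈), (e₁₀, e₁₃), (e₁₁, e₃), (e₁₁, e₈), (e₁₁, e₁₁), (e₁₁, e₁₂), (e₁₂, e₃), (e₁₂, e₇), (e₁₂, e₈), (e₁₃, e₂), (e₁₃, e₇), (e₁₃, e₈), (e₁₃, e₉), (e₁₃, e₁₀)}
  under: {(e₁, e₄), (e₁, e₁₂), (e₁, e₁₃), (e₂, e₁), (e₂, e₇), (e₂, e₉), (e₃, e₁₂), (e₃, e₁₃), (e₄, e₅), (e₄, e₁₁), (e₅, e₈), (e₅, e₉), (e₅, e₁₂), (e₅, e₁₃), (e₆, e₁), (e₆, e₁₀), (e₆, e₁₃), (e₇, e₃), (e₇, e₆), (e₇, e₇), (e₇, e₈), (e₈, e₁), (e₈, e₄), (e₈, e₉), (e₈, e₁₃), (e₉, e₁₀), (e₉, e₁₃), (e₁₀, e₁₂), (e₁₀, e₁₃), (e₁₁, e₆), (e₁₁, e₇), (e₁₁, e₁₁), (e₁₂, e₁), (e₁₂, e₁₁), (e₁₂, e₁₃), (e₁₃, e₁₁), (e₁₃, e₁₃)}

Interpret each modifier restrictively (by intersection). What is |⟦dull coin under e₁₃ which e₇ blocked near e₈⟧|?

⟦under e₁₃⟧ = {x : ⟨x, e₁₃⟩ ∈ ⟦under⟧} = {e₁, e₃, e₅, e₆, e₈, e₉, e₁₀, e₁₂, e₁₃}
⟦which e₇ blocked⟧ = {x : ⟨e₇, x⟩ ∈ ⟦blocked⟧} = {e₂, e₃, e₄, e₇, e₉, e₁₁, e₁₂}
⟦near e₈⟧ = {x : ⟨x, e₈⟩ ∈ ⟦near⟧} = {e₃, e₅, e₆, e₇, e₈, e₉, e₁₀, e₁₁, e₁₂, e₁₃}
⟦coin⟧ = {e₄, e₅, e₆, e₉, e₁₁, e₁₂, e₁₃}
… ∩ ⟦under e₁₃⟧ = {e₄, e₅, e₆, e₉, e₁₁, e₁₂, e₁₃} ∩ {e₁, e₃, e₅, e₆, e₈, e₉, e₁₀, e₁₂, e₁₃} = {e₅, e₆, e₉, e₁₂, e₁₃}
… ∩ ⟦which e₇ blocked⟧ = {e₅, e₆, e₉, e₁₂, e₁₃} ∩ {e₂, e₃, e₄, e₇, e₉, e₁₁, e₁₂} = {e₉, e₁₂}
… ∩ ⟦near e₈⟧ = {e₉, e₁₂} ∩ {e₃, e₅, e₆, e₇, e₈, e₉, e₁₀, e₁₁, e₁₂, e₁₃} = {e₉, e₁₂}
… ∩ ⟦dull⟧ = {e₉, e₁₂} ∩ {e₁, e₂, e₄, e₅, e₆, e₈, e₁₀, e₁₁, e₁₂} = {e₁₂}
⟦dull coin under e₁₃ which e₇ blocked near e₈⟧ = {e₁₂}, so the cardinality is 1.

1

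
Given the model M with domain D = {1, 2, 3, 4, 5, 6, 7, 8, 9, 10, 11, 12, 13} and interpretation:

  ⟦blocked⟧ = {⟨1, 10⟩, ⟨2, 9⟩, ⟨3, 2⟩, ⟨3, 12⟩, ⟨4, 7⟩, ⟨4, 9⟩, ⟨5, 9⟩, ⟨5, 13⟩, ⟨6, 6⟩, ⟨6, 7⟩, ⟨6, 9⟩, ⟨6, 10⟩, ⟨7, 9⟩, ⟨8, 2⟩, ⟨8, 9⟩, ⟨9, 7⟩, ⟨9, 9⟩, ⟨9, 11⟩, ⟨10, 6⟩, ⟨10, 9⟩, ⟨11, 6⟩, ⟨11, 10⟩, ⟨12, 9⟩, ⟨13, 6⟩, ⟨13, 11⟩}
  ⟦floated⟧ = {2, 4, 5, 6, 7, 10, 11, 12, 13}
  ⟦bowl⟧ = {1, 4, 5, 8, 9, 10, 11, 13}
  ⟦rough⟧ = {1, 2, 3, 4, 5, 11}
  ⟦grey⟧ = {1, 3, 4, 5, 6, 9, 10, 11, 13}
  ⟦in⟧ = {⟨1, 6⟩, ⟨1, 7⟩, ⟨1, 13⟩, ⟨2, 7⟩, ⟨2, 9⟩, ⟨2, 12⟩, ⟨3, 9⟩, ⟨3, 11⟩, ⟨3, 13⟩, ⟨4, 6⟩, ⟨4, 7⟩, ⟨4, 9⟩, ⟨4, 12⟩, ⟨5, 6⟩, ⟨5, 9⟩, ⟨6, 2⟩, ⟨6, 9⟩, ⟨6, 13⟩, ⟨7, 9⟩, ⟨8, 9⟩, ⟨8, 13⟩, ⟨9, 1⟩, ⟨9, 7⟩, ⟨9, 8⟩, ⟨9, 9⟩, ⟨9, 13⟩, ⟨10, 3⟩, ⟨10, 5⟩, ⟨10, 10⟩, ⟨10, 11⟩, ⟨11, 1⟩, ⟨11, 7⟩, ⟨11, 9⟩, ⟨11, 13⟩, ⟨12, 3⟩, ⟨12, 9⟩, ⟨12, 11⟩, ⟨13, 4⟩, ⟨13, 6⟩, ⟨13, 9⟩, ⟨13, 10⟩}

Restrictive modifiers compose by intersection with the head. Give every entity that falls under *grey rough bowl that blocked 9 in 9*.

⟦that blocked 9⟧ = {x : ⟨x, 9⟩ ∈ ⟦blocked⟧} = {2, 4, 5, 6, 7, 8, 9, 10, 12}
⟦in 9⟧ = {x : ⟨x, 9⟩ ∈ ⟦in⟧} = {2, 3, 4, 5, 6, 7, 8, 9, 11, 12, 13}
⟦bowl⟧ = {1, 4, 5, 8, 9, 10, 11, 13}
… ∩ ⟦that blocked 9⟧ = {1, 4, 5, 8, 9, 10, 11, 13} ∩ {2, 4, 5, 6, 7, 8, 9, 10, 12} = {4, 5, 8, 9, 10}
… ∩ ⟦in 9⟧ = {4, 5, 8, 9, 10} ∩ {2, 3, 4, 5, 6, 7, 8, 9, 11, 12, 13} = {4, 5, 8, 9}
… ∩ ⟦grey⟧ = {4, 5, 8, 9} ∩ {1, 3, 4, 5, 6, 9, 10, 11, 13} = {4, 5, 9}
… ∩ ⟦rough⟧ = {4, 5, 9} ∩ {1, 2, 3, 4, 5, 11} = {4, 5}
So ⟦grey rough bowl that blocked 9 in 9⟧ = {4, 5}.

{4, 5}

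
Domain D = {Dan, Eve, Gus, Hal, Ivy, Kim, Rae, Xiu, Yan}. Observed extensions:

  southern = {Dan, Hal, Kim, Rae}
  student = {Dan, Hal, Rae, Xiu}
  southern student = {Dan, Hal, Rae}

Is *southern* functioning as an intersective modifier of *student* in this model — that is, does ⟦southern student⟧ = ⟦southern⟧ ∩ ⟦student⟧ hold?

yes

⟦southern⟧ ∩ ⟦student⟧ = {Dan, Hal, Kim, Rae} ∩ {Dan, Hal, Rae, Xiu} = {Dan, Hal, Rae}
Observed ⟦southern student⟧ = {Dan, Hal, Rae}.
These coincide, so the modifier is intersective here.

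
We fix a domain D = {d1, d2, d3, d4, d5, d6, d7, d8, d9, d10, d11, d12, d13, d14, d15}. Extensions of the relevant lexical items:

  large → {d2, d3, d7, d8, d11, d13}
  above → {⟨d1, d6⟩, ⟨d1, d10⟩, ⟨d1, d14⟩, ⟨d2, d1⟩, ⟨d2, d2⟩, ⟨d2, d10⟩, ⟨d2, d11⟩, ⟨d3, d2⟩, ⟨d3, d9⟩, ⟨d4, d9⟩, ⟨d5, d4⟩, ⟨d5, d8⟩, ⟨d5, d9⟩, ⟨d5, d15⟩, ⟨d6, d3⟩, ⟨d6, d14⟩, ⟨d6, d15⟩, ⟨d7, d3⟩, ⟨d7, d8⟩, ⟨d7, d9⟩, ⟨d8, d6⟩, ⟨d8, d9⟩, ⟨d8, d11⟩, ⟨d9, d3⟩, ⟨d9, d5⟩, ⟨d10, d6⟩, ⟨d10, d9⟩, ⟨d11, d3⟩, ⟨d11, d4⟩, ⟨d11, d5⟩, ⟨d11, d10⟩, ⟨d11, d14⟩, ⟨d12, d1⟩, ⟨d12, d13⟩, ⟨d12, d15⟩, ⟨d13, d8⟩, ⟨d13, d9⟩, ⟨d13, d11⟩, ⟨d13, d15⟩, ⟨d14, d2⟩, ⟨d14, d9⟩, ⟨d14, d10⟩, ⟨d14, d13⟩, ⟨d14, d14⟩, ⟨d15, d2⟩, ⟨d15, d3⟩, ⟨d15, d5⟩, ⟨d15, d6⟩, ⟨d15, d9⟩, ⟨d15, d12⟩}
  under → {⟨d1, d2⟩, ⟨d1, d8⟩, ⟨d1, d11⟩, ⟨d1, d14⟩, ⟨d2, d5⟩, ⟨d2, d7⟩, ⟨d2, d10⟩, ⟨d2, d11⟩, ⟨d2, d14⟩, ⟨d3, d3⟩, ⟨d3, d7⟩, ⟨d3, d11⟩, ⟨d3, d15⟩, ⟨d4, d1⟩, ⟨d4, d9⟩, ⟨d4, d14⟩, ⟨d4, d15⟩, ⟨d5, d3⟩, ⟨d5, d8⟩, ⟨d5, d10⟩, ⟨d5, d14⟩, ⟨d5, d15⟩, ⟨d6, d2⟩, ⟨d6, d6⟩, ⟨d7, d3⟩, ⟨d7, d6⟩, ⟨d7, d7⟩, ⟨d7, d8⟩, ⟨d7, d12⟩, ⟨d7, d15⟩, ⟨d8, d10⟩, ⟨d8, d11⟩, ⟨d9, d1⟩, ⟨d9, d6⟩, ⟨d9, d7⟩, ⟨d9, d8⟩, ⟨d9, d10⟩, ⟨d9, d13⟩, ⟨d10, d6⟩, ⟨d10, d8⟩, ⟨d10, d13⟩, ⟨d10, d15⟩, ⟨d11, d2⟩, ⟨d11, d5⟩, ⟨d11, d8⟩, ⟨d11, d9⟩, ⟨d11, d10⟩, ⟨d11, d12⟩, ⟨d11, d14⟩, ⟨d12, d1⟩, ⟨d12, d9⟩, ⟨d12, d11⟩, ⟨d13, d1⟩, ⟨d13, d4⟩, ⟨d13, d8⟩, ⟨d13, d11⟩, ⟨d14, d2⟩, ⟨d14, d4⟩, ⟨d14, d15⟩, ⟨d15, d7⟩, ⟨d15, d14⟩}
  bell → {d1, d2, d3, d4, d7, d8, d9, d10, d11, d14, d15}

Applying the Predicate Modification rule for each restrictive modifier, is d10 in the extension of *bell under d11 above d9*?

⟦under d11⟧ = {x : ⟨x, d11⟩ ∈ ⟦under⟧} = {d1, d2, d3, d8, d12, d13}
⟦above d9⟧ = {x : ⟨x, d9⟩ ∈ ⟦above⟧} = {d3, d4, d5, d7, d8, d10, d13, d14, d15}
⟦bell⟧ = {d1, d2, d3, d4, d7, d8, d9, d10, d11, d14, d15}
… ∩ ⟦under d11⟧ = {d1, d2, d3, d4, d7, d8, d9, d10, d11, d14, d15} ∩ {d1, d2, d3, d8, d12, d13} = {d1, d2, d3, d8}
… ∩ ⟦above d9⟧ = {d1, d2, d3, d8} ∩ {d3, d4, d5, d7, d8, d10, d13, d14, d15} = {d3, d8}
⟦bell under d11 above d9⟧ = {d3, d8}; d10 ∉ this set.

no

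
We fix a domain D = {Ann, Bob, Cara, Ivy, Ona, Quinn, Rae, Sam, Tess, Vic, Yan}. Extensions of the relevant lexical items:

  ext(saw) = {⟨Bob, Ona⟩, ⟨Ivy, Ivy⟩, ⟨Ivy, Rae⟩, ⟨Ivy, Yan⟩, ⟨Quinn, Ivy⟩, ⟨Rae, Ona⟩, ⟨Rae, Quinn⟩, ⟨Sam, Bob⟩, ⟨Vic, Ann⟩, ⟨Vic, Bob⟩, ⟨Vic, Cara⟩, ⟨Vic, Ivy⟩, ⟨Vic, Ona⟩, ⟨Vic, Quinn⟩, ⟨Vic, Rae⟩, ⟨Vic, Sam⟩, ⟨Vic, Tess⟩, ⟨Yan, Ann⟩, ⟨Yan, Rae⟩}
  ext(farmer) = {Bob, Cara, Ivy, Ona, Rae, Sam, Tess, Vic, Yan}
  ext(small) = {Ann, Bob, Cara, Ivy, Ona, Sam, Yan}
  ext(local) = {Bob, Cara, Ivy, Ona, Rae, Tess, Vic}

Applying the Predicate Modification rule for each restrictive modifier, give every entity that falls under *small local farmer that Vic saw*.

{Bob, Cara, Ivy, Ona}

⟦that Vic saw⟧ = {x : ⟨Vic, x⟩ ∈ ⟦saw⟧} = {Ann, Bob, Cara, Ivy, Ona, Quinn, Rae, Sam, Tess}
⟦farmer⟧ = {Bob, Cara, Ivy, Ona, Rae, Sam, Tess, Vic, Yan}
… ∩ ⟦that Vic saw⟧ = {Bob, Cara, Ivy, Ona, Rae, Sam, Tess, Vic, Yan} ∩ {Ann, Bob, Cara, Ivy, Ona, Quinn, Rae, Sam, Tess} = {Bob, Cara, Ivy, Ona, Rae, Sam, Tess}
… ∩ ⟦small⟧ = {Bob, Cara, Ivy, Ona, Rae, Sam, Tess} ∩ {Ann, Bob, Cara, Ivy, Ona, Sam, Yan} = {Bob, Cara, Ivy, Ona, Sam}
… ∩ ⟦local⟧ = {Bob, Cara, Ivy, Ona, Sam} ∩ {Bob, Cara, Ivy, Ona, Rae, Tess, Vic} = {Bob, Cara, Ivy, Ona}
So ⟦small local farmer that Vic saw⟧ = {Bob, Cara, Ivy, Ona}.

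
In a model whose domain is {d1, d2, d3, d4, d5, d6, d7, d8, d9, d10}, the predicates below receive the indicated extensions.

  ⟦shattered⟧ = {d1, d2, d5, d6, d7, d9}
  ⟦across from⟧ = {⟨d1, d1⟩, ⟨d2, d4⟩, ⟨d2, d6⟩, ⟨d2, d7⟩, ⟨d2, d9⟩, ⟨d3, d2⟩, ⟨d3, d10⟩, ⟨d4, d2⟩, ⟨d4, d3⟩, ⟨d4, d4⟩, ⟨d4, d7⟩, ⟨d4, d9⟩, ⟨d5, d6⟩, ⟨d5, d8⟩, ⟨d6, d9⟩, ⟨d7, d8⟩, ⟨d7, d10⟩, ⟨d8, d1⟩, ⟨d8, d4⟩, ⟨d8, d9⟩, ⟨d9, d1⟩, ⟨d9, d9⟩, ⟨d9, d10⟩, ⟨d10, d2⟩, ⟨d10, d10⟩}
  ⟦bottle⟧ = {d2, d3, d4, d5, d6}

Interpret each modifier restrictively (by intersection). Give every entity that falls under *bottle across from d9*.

⟦across from d9⟧ = {x : ⟨x, d9⟩ ∈ ⟦across from⟧} = {d2, d4, d6, d8, d9}
⟦bottle⟧ = {d2, d3, d4, d5, d6}
… ∩ ⟦across from d9⟧ = {d2, d3, d4, d5, d6} ∩ {d2, d4, d6, d8, d9} = {d2, d4, d6}
So ⟦bottle across from d9⟧ = {d2, d4, d6}.

{d2, d4, d6}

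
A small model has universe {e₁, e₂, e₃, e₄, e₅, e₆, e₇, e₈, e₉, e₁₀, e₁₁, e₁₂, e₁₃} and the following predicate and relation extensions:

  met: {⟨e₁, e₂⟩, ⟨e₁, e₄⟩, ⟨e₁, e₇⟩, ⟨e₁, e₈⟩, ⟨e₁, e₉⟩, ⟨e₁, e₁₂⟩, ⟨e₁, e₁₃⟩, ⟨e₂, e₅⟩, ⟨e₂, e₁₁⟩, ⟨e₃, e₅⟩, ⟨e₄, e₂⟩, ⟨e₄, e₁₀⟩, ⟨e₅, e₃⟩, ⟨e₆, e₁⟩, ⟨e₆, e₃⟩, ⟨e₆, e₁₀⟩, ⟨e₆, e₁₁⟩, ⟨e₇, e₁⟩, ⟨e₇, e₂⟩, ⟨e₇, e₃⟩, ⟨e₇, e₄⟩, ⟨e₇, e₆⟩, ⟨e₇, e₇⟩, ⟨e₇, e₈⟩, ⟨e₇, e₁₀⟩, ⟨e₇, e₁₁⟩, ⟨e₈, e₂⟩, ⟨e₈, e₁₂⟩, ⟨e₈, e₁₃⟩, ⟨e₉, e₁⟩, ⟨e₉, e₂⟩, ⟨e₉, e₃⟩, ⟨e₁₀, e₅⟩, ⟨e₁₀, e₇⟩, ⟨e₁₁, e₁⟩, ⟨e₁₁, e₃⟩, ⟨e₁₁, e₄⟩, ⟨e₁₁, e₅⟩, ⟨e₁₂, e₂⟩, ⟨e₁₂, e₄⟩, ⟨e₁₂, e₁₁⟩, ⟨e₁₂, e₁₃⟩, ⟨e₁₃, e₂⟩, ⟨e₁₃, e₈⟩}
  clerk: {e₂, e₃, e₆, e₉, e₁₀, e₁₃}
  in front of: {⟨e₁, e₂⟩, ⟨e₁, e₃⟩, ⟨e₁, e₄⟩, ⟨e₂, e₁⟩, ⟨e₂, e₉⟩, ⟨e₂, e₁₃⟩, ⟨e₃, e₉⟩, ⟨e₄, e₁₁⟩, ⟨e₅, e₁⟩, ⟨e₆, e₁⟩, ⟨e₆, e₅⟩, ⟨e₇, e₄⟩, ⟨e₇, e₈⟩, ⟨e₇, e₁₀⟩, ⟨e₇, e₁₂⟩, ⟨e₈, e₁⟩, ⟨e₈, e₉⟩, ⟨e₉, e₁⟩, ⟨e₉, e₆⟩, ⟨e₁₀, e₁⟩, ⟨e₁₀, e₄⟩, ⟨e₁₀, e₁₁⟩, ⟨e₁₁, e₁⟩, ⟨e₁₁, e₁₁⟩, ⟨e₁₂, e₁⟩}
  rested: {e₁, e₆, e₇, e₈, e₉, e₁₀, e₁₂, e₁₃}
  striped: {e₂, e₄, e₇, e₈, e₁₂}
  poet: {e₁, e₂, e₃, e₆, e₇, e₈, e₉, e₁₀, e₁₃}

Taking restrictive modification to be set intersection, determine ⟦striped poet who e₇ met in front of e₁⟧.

⟦who e₇ met⟧ = {x : ⟨e₇, x⟩ ∈ ⟦met⟧} = {e₁, e₂, e₃, e₄, e₆, e₇, e₈, e₁₀, e₁₁}
⟦in front of e₁⟧ = {x : ⟨x, e₁⟩ ∈ ⟦in front of⟧} = {e₂, e₅, e₆, e₈, e₉, e₁₀, e₁₁, e₁₂}
⟦poet⟧ = {e₁, e₂, e₃, e₆, e₇, e₈, e₉, e₁₀, e₁₃}
… ∩ ⟦who e₇ met⟧ = {e₁, e₂, e₃, e₆, e₇, e₈, e₉, e₁₀, e₁₃} ∩ {e₁, e₂, e₃, e₄, e₆, e₇, e₈, e₁₀, e₁₁} = {e₁, e₂, e₃, e₆, e₇, e₈, e₁₀}
… ∩ ⟦in front of e₁⟧ = {e₁, e₂, e₃, e₆, e₇, e₈, e₁₀} ∩ {e₂, e₅, e₆, e₈, e₉, e₁₀, e₁₁, e₁₂} = {e₂, e₆, e₈, e₁₀}
… ∩ ⟦striped⟧ = {e₂, e₆, e₈, e₁₀} ∩ {e₂, e₄, e₇, e₈, e₁₂} = {e₂, e₈}
So ⟦striped poet who e₇ met in front of e₁⟧ = {e₂, e₈}.

{e₂, e₈}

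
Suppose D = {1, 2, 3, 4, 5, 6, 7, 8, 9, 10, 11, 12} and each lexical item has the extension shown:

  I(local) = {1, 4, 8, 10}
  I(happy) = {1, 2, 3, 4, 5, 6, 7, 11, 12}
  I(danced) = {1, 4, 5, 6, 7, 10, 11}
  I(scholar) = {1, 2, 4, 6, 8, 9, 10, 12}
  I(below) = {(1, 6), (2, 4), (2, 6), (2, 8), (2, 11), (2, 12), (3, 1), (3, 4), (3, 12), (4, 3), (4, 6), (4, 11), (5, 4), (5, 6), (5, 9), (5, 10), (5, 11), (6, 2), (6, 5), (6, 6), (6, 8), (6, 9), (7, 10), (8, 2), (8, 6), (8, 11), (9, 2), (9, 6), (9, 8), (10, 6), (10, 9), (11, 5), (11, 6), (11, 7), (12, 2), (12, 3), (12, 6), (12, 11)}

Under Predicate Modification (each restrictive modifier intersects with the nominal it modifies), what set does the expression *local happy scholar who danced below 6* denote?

⟦who danced⟧ = ⟦danced⟧ = {1, 4, 5, 6, 7, 10, 11}
⟦below 6⟧ = {x : ⟨x, 6⟩ ∈ ⟦below⟧} = {1, 2, 4, 5, 6, 8, 9, 10, 11, 12}
⟦scholar⟧ = {1, 2, 4, 6, 8, 9, 10, 12}
… ∩ ⟦who danced⟧ = {1, 2, 4, 6, 8, 9, 10, 12} ∩ {1, 4, 5, 6, 7, 10, 11} = {1, 4, 6, 10}
… ∩ ⟦below 6⟧ = {1, 4, 6, 10} ∩ {1, 2, 4, 5, 6, 8, 9, 10, 11, 12} = {1, 4, 6, 10}
… ∩ ⟦local⟧ = {1, 4, 6, 10} ∩ {1, 4, 8, 10} = {1, 4, 10}
… ∩ ⟦happy⟧ = {1, 4, 10} ∩ {1, 2, 3, 4, 5, 6, 7, 11, 12} = {1, 4}
So ⟦local happy scholar who danced below 6⟧ = {1, 4}.

{1, 4}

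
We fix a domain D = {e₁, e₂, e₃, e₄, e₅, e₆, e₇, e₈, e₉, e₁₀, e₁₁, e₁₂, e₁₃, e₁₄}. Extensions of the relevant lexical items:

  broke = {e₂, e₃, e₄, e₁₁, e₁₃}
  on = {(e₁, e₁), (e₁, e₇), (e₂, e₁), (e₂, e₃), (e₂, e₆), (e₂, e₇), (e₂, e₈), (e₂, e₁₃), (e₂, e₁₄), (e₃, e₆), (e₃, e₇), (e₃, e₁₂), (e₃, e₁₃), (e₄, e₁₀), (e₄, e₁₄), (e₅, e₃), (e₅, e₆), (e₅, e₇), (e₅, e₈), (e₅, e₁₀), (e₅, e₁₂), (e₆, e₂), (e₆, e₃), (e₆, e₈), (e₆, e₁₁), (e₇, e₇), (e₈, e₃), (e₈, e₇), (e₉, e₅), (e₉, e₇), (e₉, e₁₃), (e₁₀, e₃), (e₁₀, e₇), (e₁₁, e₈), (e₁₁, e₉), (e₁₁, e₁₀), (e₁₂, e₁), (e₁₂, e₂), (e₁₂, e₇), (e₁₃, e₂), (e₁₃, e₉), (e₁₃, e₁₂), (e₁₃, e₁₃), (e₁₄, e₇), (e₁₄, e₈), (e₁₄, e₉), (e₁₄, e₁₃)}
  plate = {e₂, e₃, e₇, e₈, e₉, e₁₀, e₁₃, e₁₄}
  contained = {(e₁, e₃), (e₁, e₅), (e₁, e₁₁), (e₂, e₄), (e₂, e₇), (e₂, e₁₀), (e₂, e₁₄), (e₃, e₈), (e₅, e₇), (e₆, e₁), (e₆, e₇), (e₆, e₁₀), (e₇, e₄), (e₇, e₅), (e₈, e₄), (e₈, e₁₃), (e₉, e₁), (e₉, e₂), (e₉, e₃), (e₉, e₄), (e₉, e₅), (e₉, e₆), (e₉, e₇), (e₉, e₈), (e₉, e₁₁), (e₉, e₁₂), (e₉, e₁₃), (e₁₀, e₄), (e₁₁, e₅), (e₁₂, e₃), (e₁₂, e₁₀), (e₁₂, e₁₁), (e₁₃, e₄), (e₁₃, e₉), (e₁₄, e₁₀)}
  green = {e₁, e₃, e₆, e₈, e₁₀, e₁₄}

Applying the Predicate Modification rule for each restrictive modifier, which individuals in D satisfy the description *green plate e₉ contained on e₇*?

{e₃, e₈}

⟦e₉ contained⟧ = {x : ⟨e₉, x⟩ ∈ ⟦contained⟧} = {e₁, e₂, e₃, e₄, e₅, e₆, e₇, e₈, e₁₁, e₁₂, e₁₃}
⟦on e₇⟧ = {x : ⟨x, e₇⟩ ∈ ⟦on⟧} = {e₁, e₂, e₃, e₅, e₇, e₈, e₉, e₁₀, e₁₂, e₁₄}
⟦plate⟧ = {e₂, e₃, e₇, e₈, e₉, e₁₀, e₁₃, e₁₄}
… ∩ ⟦e₉ contained⟧ = {e₂, e₃, e₇, e₈, e₉, e₁₀, e₁₃, e₁₄} ∩ {e₁, e₂, e₃, e₄, e₅, e₆, e₇, e₈, e₁₁, e₁₂, e₁₃} = {e₂, e₃, e₇, e₈, e₁₃}
… ∩ ⟦on e₇⟧ = {e₂, e₃, e₇, e₈, e₁₃} ∩ {e₁, e₂, e₃, e₅, e₇, e₈, e₉, e₁₀, e₁₂, e₁₄} = {e₂, e₃, e₇, e₈}
… ∩ ⟦green⟧ = {e₂, e₃, e₇, e₈} ∩ {e₁, e₃, e₆, e₈, e₁₀, e₁₄} = {e₃, e₈}
So ⟦green plate e₉ contained on e₇⟧ = {e₃, e₈}.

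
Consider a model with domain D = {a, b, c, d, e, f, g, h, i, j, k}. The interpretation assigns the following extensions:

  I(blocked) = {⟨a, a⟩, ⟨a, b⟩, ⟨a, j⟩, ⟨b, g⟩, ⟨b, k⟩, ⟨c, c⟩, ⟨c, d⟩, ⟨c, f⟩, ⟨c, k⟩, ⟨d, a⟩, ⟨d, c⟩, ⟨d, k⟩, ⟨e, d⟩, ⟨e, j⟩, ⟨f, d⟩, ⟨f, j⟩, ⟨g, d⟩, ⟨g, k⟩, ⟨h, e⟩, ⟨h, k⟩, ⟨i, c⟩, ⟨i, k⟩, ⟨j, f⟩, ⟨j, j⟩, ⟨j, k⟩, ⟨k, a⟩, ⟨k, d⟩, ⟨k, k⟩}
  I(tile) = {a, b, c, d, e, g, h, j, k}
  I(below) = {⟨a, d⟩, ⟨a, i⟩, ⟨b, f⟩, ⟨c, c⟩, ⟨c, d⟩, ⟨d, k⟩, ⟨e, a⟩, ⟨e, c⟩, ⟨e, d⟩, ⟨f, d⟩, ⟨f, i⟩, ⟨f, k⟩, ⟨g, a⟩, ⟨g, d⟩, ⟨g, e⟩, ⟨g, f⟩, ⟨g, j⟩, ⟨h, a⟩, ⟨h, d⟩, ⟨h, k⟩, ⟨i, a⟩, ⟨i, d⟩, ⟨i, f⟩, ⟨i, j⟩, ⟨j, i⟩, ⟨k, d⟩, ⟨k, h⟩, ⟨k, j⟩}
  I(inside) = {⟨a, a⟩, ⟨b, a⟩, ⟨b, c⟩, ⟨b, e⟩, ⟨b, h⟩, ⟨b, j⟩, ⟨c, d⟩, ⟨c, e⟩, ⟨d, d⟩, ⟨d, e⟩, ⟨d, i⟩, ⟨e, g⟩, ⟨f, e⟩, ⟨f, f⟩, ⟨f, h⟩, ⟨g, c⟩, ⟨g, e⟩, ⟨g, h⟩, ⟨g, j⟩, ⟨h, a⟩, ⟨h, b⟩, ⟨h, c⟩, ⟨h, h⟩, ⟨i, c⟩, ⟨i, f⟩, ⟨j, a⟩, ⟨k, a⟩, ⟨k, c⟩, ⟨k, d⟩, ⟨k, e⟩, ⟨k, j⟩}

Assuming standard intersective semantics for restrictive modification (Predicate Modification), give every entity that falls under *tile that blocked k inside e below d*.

⟦that blocked k⟧ = {x : ⟨x, k⟩ ∈ ⟦blocked⟧} = {b, c, d, g, h, i, j, k}
⟦inside e⟧ = {x : ⟨x, e⟩ ∈ ⟦inside⟧} = {b, c, d, f, g, k}
⟦below d⟧ = {x : ⟨x, d⟩ ∈ ⟦below⟧} = {a, c, e, f, g, h, i, k}
⟦tile⟧ = {a, b, c, d, e, g, h, j, k}
… ∩ ⟦that blocked k⟧ = {a, b, c, d, e, g, h, j, k} ∩ {b, c, d, g, h, i, j, k} = {b, c, d, g, h, j, k}
… ∩ ⟦inside e⟧ = {b, c, d, g, h, j, k} ∩ {b, c, d, f, g, k} = {b, c, d, g, k}
… ∩ ⟦below d⟧ = {b, c, d, g, k} ∩ {a, c, e, f, g, h, i, k} = {c, g, k}
So ⟦tile that blocked k inside e below d⟧ = {c, g, k}.

{c, g, k}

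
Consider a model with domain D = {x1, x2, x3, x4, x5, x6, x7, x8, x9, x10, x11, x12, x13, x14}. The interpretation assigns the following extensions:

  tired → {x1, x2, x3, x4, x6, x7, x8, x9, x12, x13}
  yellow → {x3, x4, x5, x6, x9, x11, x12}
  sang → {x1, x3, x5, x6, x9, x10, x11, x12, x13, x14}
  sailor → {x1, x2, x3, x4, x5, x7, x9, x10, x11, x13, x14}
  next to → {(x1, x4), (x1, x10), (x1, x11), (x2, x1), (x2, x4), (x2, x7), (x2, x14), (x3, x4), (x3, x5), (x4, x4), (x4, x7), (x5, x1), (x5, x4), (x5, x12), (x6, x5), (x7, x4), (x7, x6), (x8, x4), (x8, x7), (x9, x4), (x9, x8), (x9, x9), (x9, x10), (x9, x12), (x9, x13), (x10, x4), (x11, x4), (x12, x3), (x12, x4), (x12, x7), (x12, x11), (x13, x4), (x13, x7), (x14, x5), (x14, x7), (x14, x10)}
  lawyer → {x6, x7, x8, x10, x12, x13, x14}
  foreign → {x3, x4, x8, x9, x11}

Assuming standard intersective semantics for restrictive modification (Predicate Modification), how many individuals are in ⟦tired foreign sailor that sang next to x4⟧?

⟦that sang⟧ = ⟦sang⟧ = {x1, x3, x5, x6, x9, x10, x11, x12, x13, x14}
⟦next to x4⟧ = {x : ⟨x, x4⟩ ∈ ⟦next to⟧} = {x1, x2, x3, x4, x5, x7, x8, x9, x10, x11, x12, x13}
⟦sailor⟧ = {x1, x2, x3, x4, x5, x7, x9, x10, x11, x13, x14}
… ∩ ⟦that sang⟧ = {x1, x2, x3, x4, x5, x7, x9, x10, x11, x13, x14} ∩ {x1, x3, x5, x6, x9, x10, x11, x12, x13, x14} = {x1, x3, x5, x9, x10, x11, x13, x14}
… ∩ ⟦next to x4⟧ = {x1, x3, x5, x9, x10, x11, x13, x14} ∩ {x1, x2, x3, x4, x5, x7, x8, x9, x10, x11, x12, x13} = {x1, x3, x5, x9, x10, x11, x13}
… ∩ ⟦tired⟧ = {x1, x3, x5, x9, x10, x11, x13} ∩ {x1, x2, x3, x4, x6, x7, x8, x9, x12, x13} = {x1, x3, x9, x13}
… ∩ ⟦foreign⟧ = {x1, x3, x9, x13} ∩ {x3, x4, x8, x9, x11} = {x3, x9}
⟦tired foreign sailor that sang next to x4⟧ = {x3, x9}, so the cardinality is 2.

2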